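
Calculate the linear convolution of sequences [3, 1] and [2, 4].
y[0] = 3×2 = 6; y[1] = 3×4 + 1×2 = 14; y[2] = 1×4 = 4

[6, 14, 4]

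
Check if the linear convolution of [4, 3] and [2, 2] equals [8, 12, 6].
Recompute linear convolution of [4, 3] and [2, 2]: y[0] = 4×2 = 8; y[1] = 4×2 + 3×2 = 14; y[2] = 3×2 = 6 → [8, 14, 6]. Compare to given [8, 12, 6]: they differ at index 1: given 12, correct 14, so answer: No

No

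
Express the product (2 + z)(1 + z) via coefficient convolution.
Ascending coefficients: a = [2, 1], b = [1, 1]. c[0] = 2×1 = 2; c[1] = 2×1 + 1×1 = 3; c[2] = 1×1 = 1. Result coefficients: [2, 3, 1] → 2 + 3z + z^2

2 + 3z + z^2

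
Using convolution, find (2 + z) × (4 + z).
Ascending coefficients: a = [2, 1], b = [4, 1]. c[0] = 2×4 = 8; c[1] = 2×1 + 1×4 = 6; c[2] = 1×1 = 1. Result coefficients: [8, 6, 1] → 8 + 6z + z^2

8 + 6z + z^2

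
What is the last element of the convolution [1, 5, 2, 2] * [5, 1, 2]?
Use y[k] = Σ_i a[i]·b[k-i] at k=5. y[5] = 2×2 = 4

4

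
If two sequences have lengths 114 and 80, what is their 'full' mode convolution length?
Linear/full convolution length: m + n - 1 = 114 + 80 - 1 = 193

193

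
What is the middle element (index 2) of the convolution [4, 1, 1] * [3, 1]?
Use y[k] = Σ_i a[i]·b[k-i] at k=2. y[2] = 1×1 + 1×3 = 4

4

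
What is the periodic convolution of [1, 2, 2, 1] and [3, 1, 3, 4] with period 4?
Use y[k] = Σ_j u[j]·v[(k-j) mod 4]. y[0] = 1×3 + 2×4 + 2×3 + 1×1 = 18; y[1] = 1×1 + 2×3 + 2×4 + 1×3 = 18; y[2] = 1×3 + 2×1 + 2×3 + 1×4 = 15; y[3] = 1×4 + 2×3 + 2×1 + 1×3 = 15. Result: [18, 18, 15, 15]

[18, 18, 15, 15]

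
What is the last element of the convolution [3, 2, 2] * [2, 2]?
Use y[k] = Σ_i a[i]·b[k-i] at k=3. y[3] = 2×2 = 4

4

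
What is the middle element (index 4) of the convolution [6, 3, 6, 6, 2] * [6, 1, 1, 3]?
Use y[k] = Σ_i a[i]·b[k-i] at k=4. y[4] = 3×3 + 6×1 + 6×1 + 2×6 = 33

33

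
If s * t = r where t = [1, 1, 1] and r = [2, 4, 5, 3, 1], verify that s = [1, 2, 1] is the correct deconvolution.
Forward-compute [1, 2, 1] * [1, 1, 1]: r[0] = 1×1 = 1; r[1] = 1×1 + 2×1 = 3; r[2] = 1×1 + 2×1 + 1×1 = 4; r[3] = 2×1 + 1×1 = 3; r[4] = 1×1 = 1 → [1, 3, 4, 3, 1]. Does not match given r = [2, 4, 5, 3, 1].

Not verified. [1, 2, 1] * [1, 1, 1] = [1, 3, 4, 3, 1], which differs from [2, 4, 5, 3, 1] at index 0.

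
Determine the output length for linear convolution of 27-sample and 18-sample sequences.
Linear/full convolution length: m + n - 1 = 27 + 18 - 1 = 44

44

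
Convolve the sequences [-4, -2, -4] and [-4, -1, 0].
y[0] = -4×-4 = 16; y[1] = -4×-1 + -2×-4 = 12; y[2] = -4×0 + -2×-1 + -4×-4 = 18; y[3] = -2×0 + -4×-1 = 4; y[4] = -4×0 = 0

[16, 12, 18, 4, 0]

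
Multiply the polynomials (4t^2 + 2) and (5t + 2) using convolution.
Ascending coefficients: a = [2, 0, 4], b = [2, 5]. c[0] = 2×2 = 4; c[1] = 2×5 + 0×2 = 10; c[2] = 0×5 + 4×2 = 8; c[3] = 4×5 = 20. Result coefficients: [4, 10, 8, 20] → 20t^3 + 8t^2 + 10t + 4

20t^3 + 8t^2 + 10t + 4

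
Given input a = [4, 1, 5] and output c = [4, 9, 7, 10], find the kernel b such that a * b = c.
Output length 4 = len(a) + len(b) - 1 ⇒ len(b) = 2. Solve b forward using b[k] = (c[k] - Σ_{i≥1} a[i]·b[k-i]) / a[0]: b[0] = c[0] / a[0] = 4 / 4 = 1; b[1] = (c[1] - 1×1) / a[0] = (9 - 1×1) / 4 = 2. So b = [1, 2]. Forward-check [4, 1, 5] * [1, 2]: c[0] = 4×1 = 4; c[1] = 4×2 + 1×1 = 9; c[2] = 1×2 + 5×1 = 7; c[3] = 5×2 = 10 → [4, 9, 7, 10] ✓

[1, 2]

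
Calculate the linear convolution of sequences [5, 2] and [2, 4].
y[0] = 5×2 = 10; y[1] = 5×4 + 2×2 = 24; y[2] = 2×4 = 8

[10, 24, 8]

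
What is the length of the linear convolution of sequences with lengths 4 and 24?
Linear/full convolution length: m + n - 1 = 4 + 24 - 1 = 27

27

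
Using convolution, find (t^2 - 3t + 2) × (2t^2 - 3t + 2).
Ascending coefficients: a = [2, -3, 1], b = [2, -3, 2]. c[0] = 2×2 = 4; c[1] = 2×-3 + -3×2 = -12; c[2] = 2×2 + -3×-3 + 1×2 = 15; c[3] = -3×2 + 1×-3 = -9; c[4] = 1×2 = 2. Result coefficients: [4, -12, 15, -9, 2] → 2t^4 - 9t^3 + 15t^2 - 12t + 4

2t^4 - 9t^3 + 15t^2 - 12t + 4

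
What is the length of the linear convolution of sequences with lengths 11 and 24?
Linear/full convolution length: m + n - 1 = 11 + 24 - 1 = 34

34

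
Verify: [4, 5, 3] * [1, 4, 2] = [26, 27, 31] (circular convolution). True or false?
Recompute circular convolution of [4, 5, 3] and [1, 4, 2]: y[0] = 4×1 + 5×2 + 3×4 = 26; y[1] = 4×4 + 5×1 + 3×2 = 27; y[2] = 4×2 + 5×4 + 3×1 = 31 → [26, 27, 31]. Given [26, 27, 31] matches, so answer: Yes

Yes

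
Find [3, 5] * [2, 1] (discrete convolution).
y[0] = 3×2 = 6; y[1] = 3×1 + 5×2 = 13; y[2] = 5×1 = 5

[6, 13, 5]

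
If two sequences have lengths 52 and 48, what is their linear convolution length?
Linear/full convolution length: m + n - 1 = 52 + 48 - 1 = 99

99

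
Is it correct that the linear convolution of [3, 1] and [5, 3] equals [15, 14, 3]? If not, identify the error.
Recompute linear convolution of [3, 1] and [5, 3]: y[0] = 3×5 = 15; y[1] = 3×3 + 1×5 = 14; y[2] = 1×3 = 3 → [15, 14, 3]. Given [15, 14, 3] matches, so answer: Yes

Yes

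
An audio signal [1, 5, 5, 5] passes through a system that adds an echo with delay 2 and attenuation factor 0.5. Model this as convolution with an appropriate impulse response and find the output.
Direct-path + delayed-attenuated-path model → impulse response h = [1, 0, 0.5] (1 at lag 0, 0.5 at lag 2). Output y[n] = x[n] + 0.5·x[n - 2] (with x[n] = 0 outside 0..3): y[0] = 1 + 0.5×0 = 1; y[1] = 5 + 0.5×0 = 5; y[2] = 5 + 0.5×1 = 5.5; y[3] = 5 + 0.5×5 = 7.5; y[4] = 0 + 0.5×5 = 2.5; y[5] = 0 + 0.5×5 = 2.5. So y = [1, 5, 5.5, 7.5, 2.5, 2.5]

[1, 5, 5.5, 7.5, 2.5, 2.5]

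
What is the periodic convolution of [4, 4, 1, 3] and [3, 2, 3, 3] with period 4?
Use y[k] = Σ_j x[j]·h[(k-j) mod 4]. y[0] = 4×3 + 4×3 + 1×3 + 3×2 = 33; y[1] = 4×2 + 4×3 + 1×3 + 3×3 = 32; y[2] = 4×3 + 4×2 + 1×3 + 3×3 = 32; y[3] = 4×3 + 4×3 + 1×2 + 3×3 = 35. Result: [33, 32, 32, 35]

[33, 32, 32, 35]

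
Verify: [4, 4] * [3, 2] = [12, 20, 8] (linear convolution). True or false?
Recompute linear convolution of [4, 4] and [3, 2]: y[0] = 4×3 = 12; y[1] = 4×2 + 4×3 = 20; y[2] = 4×2 = 8 → [12, 20, 8]. Given [12, 20, 8] matches, so answer: Yes

Yes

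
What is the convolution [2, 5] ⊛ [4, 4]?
y[0] = 2×4 = 8; y[1] = 2×4 + 5×4 = 28; y[2] = 5×4 = 20

[8, 28, 20]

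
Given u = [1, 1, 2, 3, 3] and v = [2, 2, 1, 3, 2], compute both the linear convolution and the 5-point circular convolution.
Linear: y_lin[0] = 1×2 = 2; y_lin[1] = 1×2 + 1×2 = 4; y_lin[2] = 1×1 + 1×2 + 2×2 = 7; y_lin[3] = 1×3 + 1×1 + 2×2 + 3×2 = 14; y_lin[4] = 1×2 + 1×3 + 2×1 + 3×2 + 3×2 = 19; y_lin[5] = 1×2 + 2×3 + 3×1 + 3×2 = 17; y_lin[6] = 2×2 + 3×3 + 3×1 = 16; y_lin[7] = 3×2 + 3×3 = 15; y_lin[8] = 3×2 = 6 → [2, 4, 7, 14, 19, 17, 16, 15, 6]. Circular (length 5): y[0] = 1×2 + 1×2 + 2×3 + 3×1 + 3×2 = 19; y[1] = 1×2 + 1×2 + 2×2 + 3×3 + 3×1 = 20; y[2] = 1×1 + 1×2 + 2×2 + 3×2 + 3×3 = 22; y[3] = 1×3 + 1×1 + 2×2 + 3×2 + 3×2 = 20; y[4] = 1×2 + 1×3 + 2×1 + 3×2 + 3×2 = 19 → [19, 20, 22, 20, 19]

Linear: [2, 4, 7, 14, 19, 17, 16, 15, 6], Circular: [19, 20, 22, 20, 19]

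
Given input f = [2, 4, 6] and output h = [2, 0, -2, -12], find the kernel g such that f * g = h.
Output length 4 = len(f) + len(g) - 1 ⇒ len(g) = 2. Solve g forward using g[k] = (h[k] - Σ_{i≥1} f[i]·g[k-i]) / f[0]: g[0] = h[0] / f[0] = 2 / 2 = 1; g[1] = (h[1] - 4×1) / f[0] = (0 - 4×1) / 2 = -2. So g = [1, -2]. Forward-check [2, 4, 6] * [1, -2]: h[0] = 2×1 = 2; h[1] = 2×-2 + 4×1 = 0; h[2] = 4×-2 + 6×1 = -2; h[3] = 6×-2 = -12 → [2, 0, -2, -12] ✓

[1, -2]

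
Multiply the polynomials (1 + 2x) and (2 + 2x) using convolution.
Ascending coefficients: a = [1, 2], b = [2, 2]. c[0] = 1×2 = 2; c[1] = 1×2 + 2×2 = 6; c[2] = 2×2 = 4. Result coefficients: [2, 6, 4] → 2 + 6x + 4x^2

2 + 6x + 4x^2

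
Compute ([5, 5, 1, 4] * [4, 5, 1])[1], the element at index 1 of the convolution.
Use y[k] = Σ_i a[i]·b[k-i] at k=1. y[1] = 5×5 + 5×4 = 45

45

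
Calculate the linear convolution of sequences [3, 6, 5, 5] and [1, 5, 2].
y[0] = 3×1 = 3; y[1] = 3×5 + 6×1 = 21; y[2] = 3×2 + 6×5 + 5×1 = 41; y[3] = 6×2 + 5×5 + 5×1 = 42; y[4] = 5×2 + 5×5 = 35; y[5] = 5×2 = 10

[3, 21, 41, 42, 35, 10]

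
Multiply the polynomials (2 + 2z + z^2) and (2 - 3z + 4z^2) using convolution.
Ascending coefficients: a = [2, 2, 1], b = [2, -3, 4]. c[0] = 2×2 = 4; c[1] = 2×-3 + 2×2 = -2; c[2] = 2×4 + 2×-3 + 1×2 = 4; c[3] = 2×4 + 1×-3 = 5; c[4] = 1×4 = 4. Result coefficients: [4, -2, 4, 5, 4] → 4 - 2z + 4z^2 + 5z^3 + 4z^4

4 - 2z + 4z^2 + 5z^3 + 4z^4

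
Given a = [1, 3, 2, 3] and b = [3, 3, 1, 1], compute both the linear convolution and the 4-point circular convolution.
Linear: y_lin[0] = 1×3 = 3; y_lin[1] = 1×3 + 3×3 = 12; y_lin[2] = 1×1 + 3×3 + 2×3 = 16; y_lin[3] = 1×1 + 3×1 + 2×3 + 3×3 = 19; y_lin[4] = 3×1 + 2×1 + 3×3 = 14; y_lin[5] = 2×1 + 3×1 = 5; y_lin[6] = 3×1 = 3 → [3, 12, 16, 19, 14, 5, 3]. Circular (length 4): y[0] = 1×3 + 3×1 + 2×1 + 3×3 = 17; y[1] = 1×3 + 3×3 + 2×1 + 3×1 = 17; y[2] = 1×1 + 3×3 + 2×3 + 3×1 = 19; y[3] = 1×1 + 3×1 + 2×3 + 3×3 = 19 → [17, 17, 19, 19]

Linear: [3, 12, 16, 19, 14, 5, 3], Circular: [17, 17, 19, 19]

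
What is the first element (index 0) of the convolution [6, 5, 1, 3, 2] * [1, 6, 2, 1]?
Use y[k] = Σ_i a[i]·b[k-i] at k=0. y[0] = 6×1 = 6

6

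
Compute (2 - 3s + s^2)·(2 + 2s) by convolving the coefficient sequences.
Ascending coefficients: a = [2, -3, 1], b = [2, 2]. c[0] = 2×2 = 4; c[1] = 2×2 + -3×2 = -2; c[2] = -3×2 + 1×2 = -4; c[3] = 1×2 = 2. Result coefficients: [4, -2, -4, 2] → 4 - 2s - 4s^2 + 2s^3

4 - 2s - 4s^2 + 2s^3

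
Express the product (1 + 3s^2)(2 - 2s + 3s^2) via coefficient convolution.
Ascending coefficients: a = [1, 0, 3], b = [2, -2, 3]. c[0] = 1×2 = 2; c[1] = 1×-2 + 0×2 = -2; c[2] = 1×3 + 0×-2 + 3×2 = 9; c[3] = 0×3 + 3×-2 = -6; c[4] = 3×3 = 9. Result coefficients: [2, -2, 9, -6, 9] → 2 - 2s + 9s^2 - 6s^3 + 9s^4

2 - 2s + 9s^2 - 6s^3 + 9s^4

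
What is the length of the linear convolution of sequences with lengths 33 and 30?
Linear/full convolution length: m + n - 1 = 33 + 30 - 1 = 62

62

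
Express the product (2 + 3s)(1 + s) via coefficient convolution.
Ascending coefficients: a = [2, 3], b = [1, 1]. c[0] = 2×1 = 2; c[1] = 2×1 + 3×1 = 5; c[2] = 3×1 = 3. Result coefficients: [2, 5, 3] → 2 + 5s + 3s^2

2 + 5s + 3s^2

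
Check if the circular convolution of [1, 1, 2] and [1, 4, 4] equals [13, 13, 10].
Recompute circular convolution of [1, 1, 2] and [1, 4, 4]: y[0] = 1×1 + 1×4 + 2×4 = 13; y[1] = 1×4 + 1×1 + 2×4 = 13; y[2] = 1×4 + 1×4 + 2×1 = 10 → [13, 13, 10]. Given [13, 13, 10] matches, so answer: Yes

Yes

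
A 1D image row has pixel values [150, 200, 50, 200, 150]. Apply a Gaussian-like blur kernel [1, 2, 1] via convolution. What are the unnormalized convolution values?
Convolve image row [150, 200, 50, 200, 150] with kernel [1, 2, 1]: y[0] = 150×1 = 150; y[1] = 150×2 + 200×1 = 500; y[2] = 150×1 + 200×2 + 50×1 = 600; y[3] = 200×1 + 50×2 + 200×1 = 500; y[4] = 50×1 + 200×2 + 150×1 = 600; y[5] = 200×1 + 150×2 = 500; y[6] = 150×1 = 150 → [150, 500, 600, 500, 600, 500, 150]. Normalization factor = sum(kernel) = 4.

[150, 500, 600, 500, 600, 500, 150]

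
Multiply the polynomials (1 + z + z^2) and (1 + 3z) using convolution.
Ascending coefficients: a = [1, 1, 1], b = [1, 3]. c[0] = 1×1 = 1; c[1] = 1×3 + 1×1 = 4; c[2] = 1×3 + 1×1 = 4; c[3] = 1×3 = 3. Result coefficients: [1, 4, 4, 3] → 1 + 4z + 4z^2 + 3z^3

1 + 4z + 4z^2 + 3z^3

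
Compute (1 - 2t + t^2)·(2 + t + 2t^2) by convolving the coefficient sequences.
Ascending coefficients: a = [1, -2, 1], b = [2, 1, 2]. c[0] = 1×2 = 2; c[1] = 1×1 + -2×2 = -3; c[2] = 1×2 + -2×1 + 1×2 = 2; c[3] = -2×2 + 1×1 = -3; c[4] = 1×2 = 2. Result coefficients: [2, -3, 2, -3, 2] → 2 - 3t + 2t^2 - 3t^3 + 2t^4

2 - 3t + 2t^2 - 3t^3 + 2t^4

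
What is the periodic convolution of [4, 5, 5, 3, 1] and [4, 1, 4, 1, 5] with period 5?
Use y[k] = Σ_j a[j]·b[(k-j) mod 5]. y[0] = 4×4 + 5×5 + 5×1 + 3×4 + 1×1 = 59; y[1] = 4×1 + 5×4 + 5×5 + 3×1 + 1×4 = 56; y[2] = 4×4 + 5×1 + 5×4 + 3×5 + 1×1 = 57; y[3] = 4×1 + 5×4 + 5×1 + 3×4 + 1×5 = 46; y[4] = 4×5 + 5×1 + 5×4 + 3×1 + 1×4 = 52. Result: [59, 56, 57, 46, 52]

[59, 56, 57, 46, 52]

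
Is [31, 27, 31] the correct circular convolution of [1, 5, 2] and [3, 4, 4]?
Recompute circular convolution of [1, 5, 2] and [3, 4, 4]: y[0] = 1×3 + 5×4 + 2×4 = 31; y[1] = 1×4 + 5×3 + 2×4 = 27; y[2] = 1×4 + 5×4 + 2×3 = 30 → [31, 27, 30]. Compare to given [31, 27, 31]: they differ at index 2: given 31, correct 30, so answer: No

No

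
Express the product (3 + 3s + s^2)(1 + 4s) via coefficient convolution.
Ascending coefficients: a = [3, 3, 1], b = [1, 4]. c[0] = 3×1 = 3; c[1] = 3×4 + 3×1 = 15; c[2] = 3×4 + 1×1 = 13; c[3] = 1×4 = 4. Result coefficients: [3, 15, 13, 4] → 3 + 15s + 13s^2 + 4s^3

3 + 15s + 13s^2 + 4s^3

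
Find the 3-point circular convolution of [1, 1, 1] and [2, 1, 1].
Use y[k] = Σ_j a[j]·b[(k-j) mod 3]. y[0] = 1×2 + 1×1 + 1×1 = 4; y[1] = 1×1 + 1×2 + 1×1 = 4; y[2] = 1×1 + 1×1 + 1×2 = 4. Result: [4, 4, 4]

[4, 4, 4]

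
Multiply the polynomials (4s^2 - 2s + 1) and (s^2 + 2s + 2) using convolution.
Ascending coefficients: a = [1, -2, 4], b = [2, 2, 1]. c[0] = 1×2 = 2; c[1] = 1×2 + -2×2 = -2; c[2] = 1×1 + -2×2 + 4×2 = 5; c[3] = -2×1 + 4×2 = 6; c[4] = 4×1 = 4. Result coefficients: [2, -2, 5, 6, 4] → 4s^4 + 6s^3 + 5s^2 - 2s + 2

4s^4 + 6s^3 + 5s^2 - 2s + 2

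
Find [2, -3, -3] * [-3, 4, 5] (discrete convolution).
y[0] = 2×-3 = -6; y[1] = 2×4 + -3×-3 = 17; y[2] = 2×5 + -3×4 + -3×-3 = 7; y[3] = -3×5 + -3×4 = -27; y[4] = -3×5 = -15

[-6, 17, 7, -27, -15]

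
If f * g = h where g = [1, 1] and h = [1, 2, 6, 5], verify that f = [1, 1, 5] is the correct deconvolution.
Forward-compute [1, 1, 5] * [1, 1]: h[0] = 1×1 = 1; h[1] = 1×1 + 1×1 = 2; h[2] = 1×1 + 5×1 = 6; h[3] = 5×1 = 5 → [1, 2, 6, 5]. Matches given h = [1, 2, 6, 5], so verified.

Verified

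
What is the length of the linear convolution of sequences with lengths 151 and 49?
Linear/full convolution length: m + n - 1 = 151 + 49 - 1 = 199

199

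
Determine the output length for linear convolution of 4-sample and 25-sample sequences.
Linear/full convolution length: m + n - 1 = 4 + 25 - 1 = 28

28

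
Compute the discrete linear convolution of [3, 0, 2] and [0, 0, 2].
y[0] = 3×0 = 0; y[1] = 3×0 + 0×0 = 0; y[2] = 3×2 + 0×0 + 2×0 = 6; y[3] = 0×2 + 2×0 = 0; y[4] = 2×2 = 4

[0, 0, 6, 0, 4]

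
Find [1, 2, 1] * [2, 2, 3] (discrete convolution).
y[0] = 1×2 = 2; y[1] = 1×2 + 2×2 = 6; y[2] = 1×3 + 2×2 + 1×2 = 9; y[3] = 2×3 + 1×2 = 8; y[4] = 1×3 = 3

[2, 6, 9, 8, 3]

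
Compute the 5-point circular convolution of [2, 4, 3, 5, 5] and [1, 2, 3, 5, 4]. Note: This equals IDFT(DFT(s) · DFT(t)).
Either evaluate y[k] = Σ_j s[j]·t[(k-j) mod 5] directly, or use IDFT(DFT(s) · DFT(t)). y[0] = 2×1 + 4×4 + 3×5 + 5×3 + 5×2 = 58; y[1] = 2×2 + 4×1 + 3×4 + 5×5 + 5×3 = 60; y[2] = 2×3 + 4×2 + 3×1 + 5×4 + 5×5 = 62; y[3] = 2×5 + 4×3 + 3×2 + 5×1 + 5×4 = 53; y[4] = 2×4 + 4×5 + 3×3 + 5×2 + 5×1 = 52. Result: [58, 60, 62, 53, 52]

[58, 60, 62, 53, 52]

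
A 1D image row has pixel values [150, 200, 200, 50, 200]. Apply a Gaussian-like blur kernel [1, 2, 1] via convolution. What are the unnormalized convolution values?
Convolve image row [150, 200, 200, 50, 200] with kernel [1, 2, 1]: y[0] = 150×1 = 150; y[1] = 150×2 + 200×1 = 500; y[2] = 150×1 + 200×2 + 200×1 = 750; y[3] = 200×1 + 200×2 + 50×1 = 650; y[4] = 200×1 + 50×2 + 200×1 = 500; y[5] = 50×1 + 200×2 = 450; y[6] = 200×1 = 200 → [150, 500, 750, 650, 500, 450, 200]. Normalization factor = sum(kernel) = 4.

[150, 500, 750, 650, 500, 450, 200]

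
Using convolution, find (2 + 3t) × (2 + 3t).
Ascending coefficients: a = [2, 3], b = [2, 3]. c[0] = 2×2 = 4; c[1] = 2×3 + 3×2 = 12; c[2] = 3×3 = 9. Result coefficients: [4, 12, 9] → 4 + 12t + 9t^2

4 + 12t + 9t^2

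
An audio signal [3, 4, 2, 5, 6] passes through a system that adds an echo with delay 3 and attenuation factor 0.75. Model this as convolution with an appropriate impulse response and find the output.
Direct-path + delayed-attenuated-path model → impulse response h = [1, 0, 0, 0.75] (1 at lag 0, 0.75 at lag 3). Output y[n] = x[n] + 0.75·x[n - 3] (with x[n] = 0 outside 0..4): y[0] = 3 + 0.75×0 = 3; y[1] = 4 + 0.75×0 = 4; y[2] = 2 + 0.75×0 = 2; y[3] = 5 + 0.75×3 = 7.25; y[4] = 6 + 0.75×4 = 9.0; y[5] = 0 + 0.75×2 = 1.5; y[6] = 0 + 0.75×5 = 3.75; y[7] = 0 + 0.75×6 = 4.5. So y = [3, 4, 2, 7.25, 9.0, 1.5, 3.75, 4.5]

[3, 4, 2, 7.25, 9.0, 1.5, 3.75, 4.5]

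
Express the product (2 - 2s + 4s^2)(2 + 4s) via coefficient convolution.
Ascending coefficients: a = [2, -2, 4], b = [2, 4]. c[0] = 2×2 = 4; c[1] = 2×4 + -2×2 = 4; c[2] = -2×4 + 4×2 = 0; c[3] = 4×4 = 16. Result coefficients: [4, 4, 0, 16] → 4 + 4s + 16s^3

4 + 4s + 16s^3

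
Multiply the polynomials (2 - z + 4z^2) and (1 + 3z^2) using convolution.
Ascending coefficients: a = [2, -1, 4], b = [1, 0, 3]. c[0] = 2×1 = 2; c[1] = 2×0 + -1×1 = -1; c[2] = 2×3 + -1×0 + 4×1 = 10; c[3] = -1×3 + 4×0 = -3; c[4] = 4×3 = 12. Result coefficients: [2, -1, 10, -3, 12] → 2 - z + 10z^2 - 3z^3 + 12z^4

2 - z + 10z^2 - 3z^3 + 12z^4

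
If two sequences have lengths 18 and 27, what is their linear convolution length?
Linear/full convolution length: m + n - 1 = 18 + 27 - 1 = 44

44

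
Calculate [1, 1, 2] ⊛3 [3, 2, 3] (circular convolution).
Use y[k] = Σ_j f[j]·g[(k-j) mod 3]. y[0] = 1×3 + 1×3 + 2×2 = 10; y[1] = 1×2 + 1×3 + 2×3 = 11; y[2] = 1×3 + 1×2 + 2×3 = 11. Result: [10, 11, 11]

[10, 11, 11]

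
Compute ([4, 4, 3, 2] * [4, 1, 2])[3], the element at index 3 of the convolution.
Use y[k] = Σ_i a[i]·b[k-i] at k=3. y[3] = 4×2 + 3×1 + 2×4 = 19

19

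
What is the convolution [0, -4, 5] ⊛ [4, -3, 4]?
y[0] = 0×4 = 0; y[1] = 0×-3 + -4×4 = -16; y[2] = 0×4 + -4×-3 + 5×4 = 32; y[3] = -4×4 + 5×-3 = -31; y[4] = 5×4 = 20

[0, -16, 32, -31, 20]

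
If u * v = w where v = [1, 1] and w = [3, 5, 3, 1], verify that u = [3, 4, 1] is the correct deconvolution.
Forward-compute [3, 4, 1] * [1, 1]: w[0] = 3×1 = 3; w[1] = 3×1 + 4×1 = 7; w[2] = 4×1 + 1×1 = 5; w[3] = 1×1 = 1 → [3, 7, 5, 1]. Does not match given w = [3, 5, 3, 1].

Not verified. [3, 4, 1] * [1, 1] = [3, 7, 5, 1], which differs from [3, 5, 3, 1] at index 1.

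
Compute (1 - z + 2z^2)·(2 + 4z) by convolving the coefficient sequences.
Ascending coefficients: a = [1, -1, 2], b = [2, 4]. c[0] = 1×2 = 2; c[1] = 1×4 + -1×2 = 2; c[2] = -1×4 + 2×2 = 0; c[3] = 2×4 = 8. Result coefficients: [2, 2, 0, 8] → 2 + 2z + 8z^3

2 + 2z + 8z^3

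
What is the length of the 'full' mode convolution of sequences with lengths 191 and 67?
Linear/full convolution length: m + n - 1 = 191 + 67 - 1 = 257

257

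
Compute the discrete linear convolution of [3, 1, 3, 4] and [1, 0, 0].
y[0] = 3×1 = 3; y[1] = 3×0 + 1×1 = 1; y[2] = 3×0 + 1×0 + 3×1 = 3; y[3] = 1×0 + 3×0 + 4×1 = 4; y[4] = 3×0 + 4×0 = 0; y[5] = 4×0 = 0

[3, 1, 3, 4, 0, 0]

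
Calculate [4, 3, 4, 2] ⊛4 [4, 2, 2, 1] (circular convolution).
Use y[k] = Σ_j u[j]·v[(k-j) mod 4]. y[0] = 4×4 + 3×1 + 4×2 + 2×2 = 31; y[1] = 4×2 + 3×4 + 4×1 + 2×2 = 28; y[2] = 4×2 + 3×2 + 4×4 + 2×1 = 32; y[3] = 4×1 + 3×2 + 4×2 + 2×4 = 26. Result: [31, 28, 32, 26]

[31, 28, 32, 26]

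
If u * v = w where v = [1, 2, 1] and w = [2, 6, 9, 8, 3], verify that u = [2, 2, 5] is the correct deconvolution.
Forward-compute [2, 2, 5] * [1, 2, 1]: w[0] = 2×1 = 2; w[1] = 2×2 + 2×1 = 6; w[2] = 2×1 + 2×2 + 5×1 = 11; w[3] = 2×1 + 5×2 = 12; w[4] = 5×1 = 5 → [2, 6, 11, 12, 5]. Does not match given w = [2, 6, 9, 8, 3].

Not verified. [2, 2, 5] * [1, 2, 1] = [2, 6, 11, 12, 5], which differs from [2, 6, 9, 8, 3] at index 2.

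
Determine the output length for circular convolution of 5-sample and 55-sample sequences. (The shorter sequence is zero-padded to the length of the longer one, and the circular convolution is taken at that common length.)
Circular convolution (zero-padding the shorter input) has length max(m, n) = max(5, 55) = 55

55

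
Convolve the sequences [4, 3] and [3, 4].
y[0] = 4×3 = 12; y[1] = 4×4 + 3×3 = 25; y[2] = 3×4 = 12

[12, 25, 12]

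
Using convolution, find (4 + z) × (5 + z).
Ascending coefficients: a = [4, 1], b = [5, 1]. c[0] = 4×5 = 20; c[1] = 4×1 + 1×5 = 9; c[2] = 1×1 = 1. Result coefficients: [20, 9, 1] → 20 + 9z + z^2

20 + 9z + z^2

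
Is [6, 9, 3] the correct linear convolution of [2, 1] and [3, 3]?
Recompute linear convolution of [2, 1] and [3, 3]: y[0] = 2×3 = 6; y[1] = 2×3 + 1×3 = 9; y[2] = 1×3 = 3 → [6, 9, 3]. Given [6, 9, 3] matches, so answer: Yes

Yes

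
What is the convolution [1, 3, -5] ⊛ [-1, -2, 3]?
y[0] = 1×-1 = -1; y[1] = 1×-2 + 3×-1 = -5; y[2] = 1×3 + 3×-2 + -5×-1 = 2; y[3] = 3×3 + -5×-2 = 19; y[4] = -5×3 = -15

[-1, -5, 2, 19, -15]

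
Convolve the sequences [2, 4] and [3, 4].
y[0] = 2×3 = 6; y[1] = 2×4 + 4×3 = 20; y[2] = 4×4 = 16

[6, 20, 16]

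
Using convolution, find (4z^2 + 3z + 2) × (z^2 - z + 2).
Ascending coefficients: a = [2, 3, 4], b = [2, -1, 1]. c[0] = 2×2 = 4; c[1] = 2×-1 + 3×2 = 4; c[2] = 2×1 + 3×-1 + 4×2 = 7; c[3] = 3×1 + 4×-1 = -1; c[4] = 4×1 = 4. Result coefficients: [4, 4, 7, -1, 4] → 4z^4 - z^3 + 7z^2 + 4z + 4

4z^4 - z^3 + 7z^2 + 4z + 4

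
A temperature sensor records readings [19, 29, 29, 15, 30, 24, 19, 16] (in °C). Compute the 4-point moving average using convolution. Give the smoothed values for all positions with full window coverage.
4-point moving average kernel = [1, 1, 1, 1]. Apply in 'valid' mode (full window coverage): avg[0] = (19 + 29 + 29 + 15) / 4 = 23.0; avg[1] = (29 + 29 + 15 + 30) / 4 = 25.75; avg[2] = (29 + 15 + 30 + 24) / 4 = 24.5; avg[3] = (15 + 30 + 24 + 19) / 4 = 22.0; avg[4] = (30 + 24 + 19 + 16) / 4 = 22.25. Smoothed values: [23.0, 25.75, 24.5, 22.0, 22.25]

[23.0, 25.75, 24.5, 22.0, 22.25]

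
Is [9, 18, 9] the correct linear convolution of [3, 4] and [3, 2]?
Recompute linear convolution of [3, 4] and [3, 2]: y[0] = 3×3 = 9; y[1] = 3×2 + 4×3 = 18; y[2] = 4×2 = 8 → [9, 18, 8]. Compare to given [9, 18, 9]: they differ at index 2: given 9, correct 8, so answer: No

No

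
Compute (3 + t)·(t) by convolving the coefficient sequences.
Ascending coefficients: a = [3, 1], b = [0, 1]. c[0] = 3×0 = 0; c[1] = 3×1 + 1×0 = 3; c[2] = 1×1 = 1. Result coefficients: [0, 3, 1] → 3t + t^2

3t + t^2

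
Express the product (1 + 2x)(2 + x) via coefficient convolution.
Ascending coefficients: a = [1, 2], b = [2, 1]. c[0] = 1×2 = 2; c[1] = 1×1 + 2×2 = 5; c[2] = 2×1 = 2. Result coefficients: [2, 5, 2] → 2 + 5x + 2x^2

2 + 5x + 2x^2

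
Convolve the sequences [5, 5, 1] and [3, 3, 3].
y[0] = 5×3 = 15; y[1] = 5×3 + 5×3 = 30; y[2] = 5×3 + 5×3 + 1×3 = 33; y[3] = 5×3 + 1×3 = 18; y[4] = 1×3 = 3

[15, 30, 33, 18, 3]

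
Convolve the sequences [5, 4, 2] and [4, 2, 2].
y[0] = 5×4 = 20; y[1] = 5×2 + 4×4 = 26; y[2] = 5×2 + 4×2 + 2×4 = 26; y[3] = 4×2 + 2×2 = 12; y[4] = 2×2 = 4

[20, 26, 26, 12, 4]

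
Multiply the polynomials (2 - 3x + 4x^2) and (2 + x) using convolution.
Ascending coefficients: a = [2, -3, 4], b = [2, 1]. c[0] = 2×2 = 4; c[1] = 2×1 + -3×2 = -4; c[2] = -3×1 + 4×2 = 5; c[3] = 4×1 = 4. Result coefficients: [4, -4, 5, 4] → 4 - 4x + 5x^2 + 4x^3

4 - 4x + 5x^2 + 4x^3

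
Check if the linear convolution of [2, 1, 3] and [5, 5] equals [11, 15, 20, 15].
Recompute linear convolution of [2, 1, 3] and [5, 5]: y[0] = 2×5 = 10; y[1] = 2×5 + 1×5 = 15; y[2] = 1×5 + 3×5 = 20; y[3] = 3×5 = 15 → [10, 15, 20, 15]. Compare to given [11, 15, 20, 15]: they differ at index 0: given 11, correct 10, so answer: No

No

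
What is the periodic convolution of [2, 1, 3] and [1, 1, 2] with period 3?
Use y[k] = Σ_j x[j]·h[(k-j) mod 3]. y[0] = 2×1 + 1×2 + 3×1 = 7; y[1] = 2×1 + 1×1 + 3×2 = 9; y[2] = 2×2 + 1×1 + 3×1 = 8. Result: [7, 9, 8]

[7, 9, 8]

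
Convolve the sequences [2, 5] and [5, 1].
y[0] = 2×5 = 10; y[1] = 2×1 + 5×5 = 27; y[2] = 5×1 = 5

[10, 27, 5]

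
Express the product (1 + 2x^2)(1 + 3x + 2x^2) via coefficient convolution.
Ascending coefficients: a = [1, 0, 2], b = [1, 3, 2]. c[0] = 1×1 = 1; c[1] = 1×3 + 0×1 = 3; c[2] = 1×2 + 0×3 + 2×1 = 4; c[3] = 0×2 + 2×3 = 6; c[4] = 2×2 = 4. Result coefficients: [1, 3, 4, 6, 4] → 1 + 3x + 4x^2 + 6x^3 + 4x^4

1 + 3x + 4x^2 + 6x^3 + 4x^4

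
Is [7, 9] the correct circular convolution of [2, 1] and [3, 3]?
Recompute circular convolution of [2, 1] and [3, 3]: y[0] = 2×3 + 1×3 = 9; y[1] = 2×3 + 1×3 = 9 → [9, 9]. Compare to given [7, 9]: they differ at index 0: given 7, correct 9, so answer: No

No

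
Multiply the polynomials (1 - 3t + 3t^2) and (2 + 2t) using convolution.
Ascending coefficients: a = [1, -3, 3], b = [2, 2]. c[0] = 1×2 = 2; c[1] = 1×2 + -3×2 = -4; c[2] = -3×2 + 3×2 = 0; c[3] = 3×2 = 6. Result coefficients: [2, -4, 0, 6] → 2 - 4t + 6t^3

2 - 4t + 6t^3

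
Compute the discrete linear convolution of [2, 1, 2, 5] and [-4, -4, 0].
y[0] = 2×-4 = -8; y[1] = 2×-4 + 1×-4 = -12; y[2] = 2×0 + 1×-4 + 2×-4 = -12; y[3] = 1×0 + 2×-4 + 5×-4 = -28; y[4] = 2×0 + 5×-4 = -20; y[5] = 5×0 = 0

[-8, -12, -12, -28, -20, 0]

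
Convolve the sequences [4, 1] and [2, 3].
y[0] = 4×2 = 8; y[1] = 4×3 + 1×2 = 14; y[2] = 1×3 = 3

[8, 14, 3]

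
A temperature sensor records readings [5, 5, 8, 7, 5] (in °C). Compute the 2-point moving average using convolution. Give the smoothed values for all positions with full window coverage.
2-point moving average kernel = [1, 1]. Apply in 'valid' mode (full window coverage): avg[0] = (5 + 5) / 2 = 5.0; avg[1] = (5 + 8) / 2 = 6.5; avg[2] = (8 + 7) / 2 = 7.5; avg[3] = (7 + 5) / 2 = 6.0. Smoothed values: [5.0, 6.5, 7.5, 6.0]

[5.0, 6.5, 7.5, 6.0]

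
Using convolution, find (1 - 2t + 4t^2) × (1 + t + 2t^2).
Ascending coefficients: a = [1, -2, 4], b = [1, 1, 2]. c[0] = 1×1 = 1; c[1] = 1×1 + -2×1 = -1; c[2] = 1×2 + -2×1 + 4×1 = 4; c[3] = -2×2 + 4×1 = 0; c[4] = 4×2 = 8. Result coefficients: [1, -1, 4, 0, 8] → 1 - t + 4t^2 + 8t^4

1 - t + 4t^2 + 8t^4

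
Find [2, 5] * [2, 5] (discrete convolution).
y[0] = 2×2 = 4; y[1] = 2×5 + 5×2 = 20; y[2] = 5×5 = 25

[4, 20, 25]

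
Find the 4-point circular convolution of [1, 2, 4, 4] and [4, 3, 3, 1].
Use y[k] = Σ_j a[j]·b[(k-j) mod 4]. y[0] = 1×4 + 2×1 + 4×3 + 4×3 = 30; y[1] = 1×3 + 2×4 + 4×1 + 4×3 = 27; y[2] = 1×3 + 2×3 + 4×4 + 4×1 = 29; y[3] = 1×1 + 2×3 + 4×3 + 4×4 = 35. Result: [30, 27, 29, 35]

[30, 27, 29, 35]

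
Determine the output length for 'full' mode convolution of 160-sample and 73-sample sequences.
Linear/full convolution length: m + n - 1 = 160 + 73 - 1 = 232

232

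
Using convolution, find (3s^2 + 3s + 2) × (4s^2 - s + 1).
Ascending coefficients: a = [2, 3, 3], b = [1, -1, 4]. c[0] = 2×1 = 2; c[1] = 2×-1 + 3×1 = 1; c[2] = 2×4 + 3×-1 + 3×1 = 8; c[3] = 3×4 + 3×-1 = 9; c[4] = 3×4 = 12. Result coefficients: [2, 1, 8, 9, 12] → 12s^4 + 9s^3 + 8s^2 + s + 2

12s^4 + 9s^3 + 8s^2 + s + 2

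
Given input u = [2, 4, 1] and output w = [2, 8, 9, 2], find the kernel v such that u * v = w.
Output length 4 = len(u) + len(v) - 1 ⇒ len(v) = 2. Solve v forward using v[k] = (w[k] - Σ_{i≥1} u[i]·v[k-i]) / u[0]: v[0] = w[0] / u[0] = 2 / 2 = 1; v[1] = (w[1] - 4×1) / u[0] = (8 - 4×1) / 2 = 2. So v = [1, 2]. Forward-check [2, 4, 1] * [1, 2]: w[0] = 2×1 = 2; w[1] = 2×2 + 4×1 = 8; w[2] = 4×2 + 1×1 = 9; w[3] = 1×2 = 2 → [2, 8, 9, 2] ✓

[1, 2]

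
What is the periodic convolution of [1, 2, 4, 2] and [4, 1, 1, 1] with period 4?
Use y[k] = Σ_j u[j]·v[(k-j) mod 4]. y[0] = 1×4 + 2×1 + 4×1 + 2×1 = 12; y[1] = 1×1 + 2×4 + 4×1 + 2×1 = 15; y[2] = 1×1 + 2×1 + 4×4 + 2×1 = 21; y[3] = 1×1 + 2×1 + 4×1 + 2×4 = 15. Result: [12, 15, 21, 15]

[12, 15, 21, 15]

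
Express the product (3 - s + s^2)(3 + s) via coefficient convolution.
Ascending coefficients: a = [3, -1, 1], b = [3, 1]. c[0] = 3×3 = 9; c[1] = 3×1 + -1×3 = 0; c[2] = -1×1 + 1×3 = 2; c[3] = 1×1 = 1. Result coefficients: [9, 0, 2, 1] → 9 + 2s^2 + s^3

9 + 2s^2 + s^3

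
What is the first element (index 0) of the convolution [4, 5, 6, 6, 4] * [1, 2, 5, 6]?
Use y[k] = Σ_i a[i]·b[k-i] at k=0. y[0] = 4×1 = 4

4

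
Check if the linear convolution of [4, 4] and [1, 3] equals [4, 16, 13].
Recompute linear convolution of [4, 4] and [1, 3]: y[0] = 4×1 = 4; y[1] = 4×3 + 4×1 = 16; y[2] = 4×3 = 12 → [4, 16, 12]. Compare to given [4, 16, 13]: they differ at index 2: given 13, correct 12, so answer: No

No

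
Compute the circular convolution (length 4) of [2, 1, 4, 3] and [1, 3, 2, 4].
Use y[k] = Σ_j s[j]·t[(k-j) mod 4]. y[0] = 2×1 + 1×4 + 4×2 + 3×3 = 23; y[1] = 2×3 + 1×1 + 4×4 + 3×2 = 29; y[2] = 2×2 + 1×3 + 4×1 + 3×4 = 23; y[3] = 2×4 + 1×2 + 4×3 + 3×1 = 25. Result: [23, 29, 23, 25]

[23, 29, 23, 25]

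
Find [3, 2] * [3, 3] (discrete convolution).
y[0] = 3×3 = 9; y[1] = 3×3 + 2×3 = 15; y[2] = 2×3 = 6

[9, 15, 6]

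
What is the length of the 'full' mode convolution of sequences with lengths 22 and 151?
Linear/full convolution length: m + n - 1 = 22 + 151 - 1 = 172

172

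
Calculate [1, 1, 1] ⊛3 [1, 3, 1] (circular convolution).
Use y[k] = Σ_j f[j]·g[(k-j) mod 3]. y[0] = 1×1 + 1×1 + 1×3 = 5; y[1] = 1×3 + 1×1 + 1×1 = 5; y[2] = 1×1 + 1×3 + 1×1 = 5. Result: [5, 5, 5]

[5, 5, 5]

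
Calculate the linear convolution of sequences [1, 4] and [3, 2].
y[0] = 1×3 = 3; y[1] = 1×2 + 4×3 = 14; y[2] = 4×2 = 8

[3, 14, 8]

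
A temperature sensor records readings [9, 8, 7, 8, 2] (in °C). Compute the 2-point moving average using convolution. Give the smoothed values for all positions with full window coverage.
2-point moving average kernel = [1, 1]. Apply in 'valid' mode (full window coverage): avg[0] = (9 + 8) / 2 = 8.5; avg[1] = (8 + 7) / 2 = 7.5; avg[2] = (7 + 8) / 2 = 7.5; avg[3] = (8 + 2) / 2 = 5.0. Smoothed values: [8.5, 7.5, 7.5, 5.0]

[8.5, 7.5, 7.5, 5.0]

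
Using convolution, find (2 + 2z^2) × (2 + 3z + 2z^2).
Ascending coefficients: a = [2, 0, 2], b = [2, 3, 2]. c[0] = 2×2 = 4; c[1] = 2×3 + 0×2 = 6; c[2] = 2×2 + 0×3 + 2×2 = 8; c[3] = 0×2 + 2×3 = 6; c[4] = 2×2 = 4. Result coefficients: [4, 6, 8, 6, 4] → 4 + 6z + 8z^2 + 6z^3 + 4z^4

4 + 6z + 8z^2 + 6z^3 + 4z^4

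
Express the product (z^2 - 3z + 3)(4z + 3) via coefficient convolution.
Ascending coefficients: a = [3, -3, 1], b = [3, 4]. c[0] = 3×3 = 9; c[1] = 3×4 + -3×3 = 3; c[2] = -3×4 + 1×3 = -9; c[3] = 1×4 = 4. Result coefficients: [9, 3, -9, 4] → 4z^3 - 9z^2 + 3z + 9

4z^3 - 9z^2 + 3z + 9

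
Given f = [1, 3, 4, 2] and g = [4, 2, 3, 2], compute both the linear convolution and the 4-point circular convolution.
Linear: y_lin[0] = 1×4 = 4; y_lin[1] = 1×2 + 3×4 = 14; y_lin[2] = 1×3 + 3×2 + 4×4 = 25; y_lin[3] = 1×2 + 3×3 + 4×2 + 2×4 = 27; y_lin[4] = 3×2 + 4×3 + 2×2 = 22; y_lin[5] = 4×2 + 2×3 = 14; y_lin[6] = 2×2 = 4 → [4, 14, 25, 27, 22, 14, 4]. Circular (length 4): y[0] = 1×4 + 3×2 + 4×3 + 2×2 = 26; y[1] = 1×2 + 3×4 + 4×2 + 2×3 = 28; y[2] = 1×3 + 3×2 + 4×4 + 2×2 = 29; y[3] = 1×2 + 3×3 + 4×2 + 2×4 = 27 → [26, 28, 29, 27]

Linear: [4, 14, 25, 27, 22, 14, 4], Circular: [26, 28, 29, 27]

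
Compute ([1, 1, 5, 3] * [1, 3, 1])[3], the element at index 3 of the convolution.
Use y[k] = Σ_i a[i]·b[k-i] at k=3. y[3] = 1×1 + 5×3 + 3×1 = 19

19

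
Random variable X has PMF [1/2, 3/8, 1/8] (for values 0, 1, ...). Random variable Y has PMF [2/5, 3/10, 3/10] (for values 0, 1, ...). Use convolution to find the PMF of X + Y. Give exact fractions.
P(X+Y=k) = Σ_i P(X=i)·P(Y=k-i) — a convolution of [1/2, 3/8, 1/8] and [2/5, 3/10, 3/10]. P(X+Y=0) = (1/2)×(2/5) = 1/5; P(X+Y=1) = (1/2)×(3/10) + (3/8)×(2/5) = 3/20 + 3/20 = 3/10; P(X+Y=2) = (1/2)×(3/10) + (3/8)×(3/10) + (1/8)×(2/5) = 3/20 + 9/80 + 1/20 = 5/16; P(X+Y=3) = (3/8)×(3/10) + (1/8)×(3/10) = 9/80 + 3/80 = 3/20; P(X+Y=4) = (1/8)×(3/10) = 3/80. PMF: [1/5, 3/10, 5/16, 3/20, 3/80] (sums to 1 ✓)

[1/5, 3/10, 5/16, 3/20, 3/80]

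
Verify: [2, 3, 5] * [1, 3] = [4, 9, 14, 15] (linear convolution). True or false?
Recompute linear convolution of [2, 3, 5] and [1, 3]: y[0] = 2×1 = 2; y[1] = 2×3 + 3×1 = 9; y[2] = 3×3 + 5×1 = 14; y[3] = 5×3 = 15 → [2, 9, 14, 15]. Compare to given [4, 9, 14, 15]: they differ at index 0: given 4, correct 2, so answer: No

No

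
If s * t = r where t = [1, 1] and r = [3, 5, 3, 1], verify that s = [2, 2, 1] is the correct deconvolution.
Forward-compute [2, 2, 1] * [1, 1]: r[0] = 2×1 = 2; r[1] = 2×1 + 2×1 = 4; r[2] = 2×1 + 1×1 = 3; r[3] = 1×1 = 1 → [2, 4, 3, 1]. Does not match given r = [3, 5, 3, 1].

Not verified. [2, 2, 1] * [1, 1] = [2, 4, 3, 1], which differs from [3, 5, 3, 1] at index 0.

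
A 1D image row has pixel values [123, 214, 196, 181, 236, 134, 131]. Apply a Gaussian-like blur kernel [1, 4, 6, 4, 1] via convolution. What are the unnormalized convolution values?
Convolve image row [123, 214, 196, 181, 236, 134, 131] with kernel [1, 4, 6, 4, 1]: y[0] = 123×1 = 123; y[1] = 123×4 + 214×1 = 706; y[2] = 123×6 + 214×4 + 196×1 = 1790; y[3] = 123×4 + 214×6 + 196×4 + 181×1 = 2741; y[4] = 123×1 + 214×4 + 196×6 + 181×4 + 236×1 = 3115; y[5] = 214×1 + 196×4 + 181×6 + 236×4 + 134×1 = 3162; y[6] = 196×1 + 181×4 + 236×6 + 134×4 + 131×1 = 3003; y[7] = 181×1 + 236×4 + 134×6 + 131×4 = 2453; y[8] = 236×1 + 134×4 + 131×6 = 1558; y[9] = 134×1 + 131×4 = 658; y[10] = 131×1 = 131 → [123, 706, 1790, 2741, 3115, 3162, 3003, 2453, 1558, 658, 131]. Normalization factor = sum(kernel) = 16.

[123, 706, 1790, 2741, 3115, 3162, 3003, 2453, 1558, 658, 131]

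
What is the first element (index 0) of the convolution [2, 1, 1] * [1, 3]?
Use y[k] = Σ_i a[i]·b[k-i] at k=0. y[0] = 2×1 = 2

2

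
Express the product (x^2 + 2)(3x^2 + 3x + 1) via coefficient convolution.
Ascending coefficients: a = [2, 0, 1], b = [1, 3, 3]. c[0] = 2×1 = 2; c[1] = 2×3 + 0×1 = 6; c[2] = 2×3 + 0×3 + 1×1 = 7; c[3] = 0×3 + 1×3 = 3; c[4] = 1×3 = 3. Result coefficients: [2, 6, 7, 3, 3] → 3x^4 + 3x^3 + 7x^2 + 6x + 2

3x^4 + 3x^3 + 7x^2 + 6x + 2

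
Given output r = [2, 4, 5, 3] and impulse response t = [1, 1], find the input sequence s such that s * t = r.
Deconvolve r=[2, 4, 5, 3] by t=[1, 1]. Since t[0]=1, solve forward: s[0] = r[0] / 1 = 2; s[1] = (r[1] - 2×1) / 1 = 2; s[2] = (r[2] - 2×1) / 1 = 3. So s = [2, 2, 3]. Check by forward convolution: r[0] = 2×1 = 2; r[1] = 2×1 + 2×1 = 4; r[2] = 2×1 + 3×1 = 5; r[3] = 3×1 = 3

[2, 2, 3]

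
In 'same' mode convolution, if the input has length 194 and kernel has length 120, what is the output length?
'Same' mode returns an output with the same length as the input: 194

194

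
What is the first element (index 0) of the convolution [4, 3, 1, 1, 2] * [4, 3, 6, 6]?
Use y[k] = Σ_i a[i]·b[k-i] at k=0. y[0] = 4×4 = 16

16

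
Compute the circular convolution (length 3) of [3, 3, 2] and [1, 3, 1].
Use y[k] = Σ_j f[j]·g[(k-j) mod 3]. y[0] = 3×1 + 3×1 + 2×3 = 12; y[1] = 3×3 + 3×1 + 2×1 = 14; y[2] = 3×1 + 3×3 + 2×1 = 14. Result: [12, 14, 14]

[12, 14, 14]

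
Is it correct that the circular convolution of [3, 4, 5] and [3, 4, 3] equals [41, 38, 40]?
Recompute circular convolution of [3, 4, 5] and [3, 4, 3]: y[0] = 3×3 + 4×3 + 5×4 = 41; y[1] = 3×4 + 4×3 + 5×3 = 39; y[2] = 3×3 + 4×4 + 5×3 = 40 → [41, 39, 40]. Compare to given [41, 38, 40]: they differ at index 1: given 38, correct 39, so answer: No

No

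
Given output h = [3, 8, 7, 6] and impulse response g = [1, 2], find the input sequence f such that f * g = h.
Deconvolve h=[3, 8, 7, 6] by g=[1, 2]. Since g[0]=1, solve forward: f[0] = h[0] / 1 = 3; f[1] = (h[1] - 3×2) / 1 = 2; f[2] = (h[2] - 2×2) / 1 = 3. So f = [3, 2, 3]. Check by forward convolution: h[0] = 3×1 = 3; h[1] = 3×2 + 2×1 = 8; h[2] = 2×2 + 3×1 = 7; h[3] = 3×2 = 6

[3, 2, 3]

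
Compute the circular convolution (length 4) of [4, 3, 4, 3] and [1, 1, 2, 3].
Use y[k] = Σ_j x[j]·h[(k-j) mod 4]. y[0] = 4×1 + 3×3 + 4×2 + 3×1 = 24; y[1] = 4×1 + 3×1 + 4×3 + 3×2 = 25; y[2] = 4×2 + 3×1 + 4×1 + 3×3 = 24; y[3] = 4×3 + 3×2 + 4×1 + 3×1 = 25. Result: [24, 25, 24, 25]

[24, 25, 24, 25]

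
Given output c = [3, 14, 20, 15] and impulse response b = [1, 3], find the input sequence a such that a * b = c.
Deconvolve c=[3, 14, 20, 15] by b=[1, 3]. Since b[0]=1, solve forward: a[0] = c[0] / 1 = 3; a[1] = (c[1] - 3×3) / 1 = 5; a[2] = (c[2] - 5×3) / 1 = 5. So a = [3, 5, 5]. Check by forward convolution: c[0] = 3×1 = 3; c[1] = 3×3 + 5×1 = 14; c[2] = 5×3 + 5×1 = 20; c[3] = 5×3 = 15

[3, 5, 5]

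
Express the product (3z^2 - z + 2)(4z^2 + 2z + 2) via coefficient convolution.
Ascending coefficients: a = [2, -1, 3], b = [2, 2, 4]. c[0] = 2×2 = 4; c[1] = 2×2 + -1×2 = 2; c[2] = 2×4 + -1×2 + 3×2 = 12; c[3] = -1×4 + 3×2 = 2; c[4] = 3×4 = 12. Result coefficients: [4, 2, 12, 2, 12] → 12z^4 + 2z^3 + 12z^2 + 2z + 4

12z^4 + 2z^3 + 12z^2 + 2z + 4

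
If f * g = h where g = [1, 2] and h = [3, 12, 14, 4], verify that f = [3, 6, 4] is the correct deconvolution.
Forward-compute [3, 6, 4] * [1, 2]: h[0] = 3×1 = 3; h[1] = 3×2 + 6×1 = 12; h[2] = 6×2 + 4×1 = 16; h[3] = 4×2 = 8 → [3, 12, 16, 8]. Does not match given h = [3, 12, 14, 4].

Not verified. [3, 6, 4] * [1, 2] = [3, 12, 16, 8], which differs from [3, 12, 14, 4] at index 2.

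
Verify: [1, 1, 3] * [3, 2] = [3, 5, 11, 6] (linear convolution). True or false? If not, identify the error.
Recompute linear convolution of [1, 1, 3] and [3, 2]: y[0] = 1×3 = 3; y[1] = 1×2 + 1×3 = 5; y[2] = 1×2 + 3×3 = 11; y[3] = 3×2 = 6 → [3, 5, 11, 6]. Given [3, 5, 11, 6] matches, so answer: Yes

Yes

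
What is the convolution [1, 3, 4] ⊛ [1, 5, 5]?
y[0] = 1×1 = 1; y[1] = 1×5 + 3×1 = 8; y[2] = 1×5 + 3×5 + 4×1 = 24; y[3] = 3×5 + 4×5 = 35; y[4] = 4×5 = 20

[1, 8, 24, 35, 20]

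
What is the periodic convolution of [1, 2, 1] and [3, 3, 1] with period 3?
Use y[k] = Σ_j s[j]·t[(k-j) mod 3]. y[0] = 1×3 + 2×1 + 1×3 = 8; y[1] = 1×3 + 2×3 + 1×1 = 10; y[2] = 1×1 + 2×3 + 1×3 = 10. Result: [8, 10, 10]

[8, 10, 10]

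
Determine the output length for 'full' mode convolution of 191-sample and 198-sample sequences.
Linear/full convolution length: m + n - 1 = 191 + 198 - 1 = 388

388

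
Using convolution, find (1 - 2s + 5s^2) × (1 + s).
Ascending coefficients: a = [1, -2, 5], b = [1, 1]. c[0] = 1×1 = 1; c[1] = 1×1 + -2×1 = -1; c[2] = -2×1 + 5×1 = 3; c[3] = 5×1 = 5. Result coefficients: [1, -1, 3, 5] → 1 - s + 3s^2 + 5s^3

1 - s + 3s^2 + 5s^3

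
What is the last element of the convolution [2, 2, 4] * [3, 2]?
Use y[k] = Σ_i a[i]·b[k-i] at k=3. y[3] = 4×2 = 8

8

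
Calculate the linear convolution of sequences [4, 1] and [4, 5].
y[0] = 4×4 = 16; y[1] = 4×5 + 1×4 = 24; y[2] = 1×5 = 5

[16, 24, 5]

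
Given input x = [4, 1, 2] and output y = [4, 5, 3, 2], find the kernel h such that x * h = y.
Output length 4 = len(x) + len(h) - 1 ⇒ len(h) = 2. Solve h forward using h[k] = (y[k] - Σ_{i≥1} x[i]·h[k-i]) / x[0]: h[0] = y[0] / x[0] = 4 / 4 = 1; h[1] = (y[1] - 1×1) / x[0] = (5 - 1×1) / 4 = 1. So h = [1, 1]. Forward-check [4, 1, 2] * [1, 1]: y[0] = 4×1 = 4; y[1] = 4×1 + 1×1 = 5; y[2] = 1×1 + 2×1 = 3; y[3] = 2×1 = 2 → [4, 5, 3, 2] ✓

[1, 1]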